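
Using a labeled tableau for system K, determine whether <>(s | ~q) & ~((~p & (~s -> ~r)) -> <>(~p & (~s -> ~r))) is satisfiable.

1. <>(s | ~q) & ~((~p & (~s -> ~r)) -> <>(~p & (~s -> ~r))), w0
2. <>(s | ~q), w0   [&-rule on 1]
3. ~((~p & (~s -> ~r)) -> <>(~p & (~s -> ~r))), w0   [&-rule on 1]
4. ~p & (~s -> ~r), w0   [~->-rule on 3]
5. ~<>(~p & (~s -> ~r)), w0   [~->-rule on 3]
6. ~p, w0   [&-rule on 4]
7. ~s -> ~r, w0   [&-rule on 4]
8. ~r, w0   [->-rule on 7 (branches; this branch)]
9. s | ~q, w1   [<>-rule on 2: fresh world w1, w0Rw1]
10. ~(~p & (~s -> ~r)), w1   [~<>-rule on 5 via w0Rw1]
11. ~q, w1   [|-rule on 9 (branches; this branch)]
12. ~(~s -> ~r), w1   [~&-rule on 10 (branches; this branch)]
13. ~s, w1   [~->-rule on 12]
14. r, w1   [~->-rule on 12]
Accessibility: w0Rw1

Yes, satisfiable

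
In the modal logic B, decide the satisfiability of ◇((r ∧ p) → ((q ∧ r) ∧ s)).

1. ◇((r ∧ p) → ((q ∧ r) ∧ s)), w0
2. (r ∧ p) → ((q ∧ r) ∧ s), w1
3. (q ∧ r) ∧ s, w1
4. q ∧ r, w1
5. s, w1
6. q, w1
7. r, w1
Accessibility: w0Rw0, w0Rw1, w1Rw0, w1Rw1

Satisfiable (open branch found)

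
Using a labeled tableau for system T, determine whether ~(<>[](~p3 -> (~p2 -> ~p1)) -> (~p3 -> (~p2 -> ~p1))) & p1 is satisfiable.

Satisfiable (open branch found)

1. ~(<>[](~p3 -> (~p2 -> ~p1)) -> (~p3 -> (~p2 -> ~p1))) & p1, w0
2. ~(<>[](~p3 -> (~p2 -> ~p1)) -> (~p3 -> (~p2 -> ~p1))), w0
3. p1, w0
4. <>[](~p3 -> (~p2 -> ~p1)), w0
5. ~(~p3 -> (~p2 -> ~p1)), w0
6. ~p3, w0
7. ~(~p2 -> ~p1), w0
8. ~p2, w0
9. [](~p3 -> (~p2 -> ~p1)), w1
10. ~p3 -> (~p2 -> ~p1), w1
11. ~p2 -> ~p1, w1
12. ~p1, w1
Accessibility: w0Rw0, w0Rw1, w1Rw1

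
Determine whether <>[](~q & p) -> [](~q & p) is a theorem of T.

No, not valid

Tableau for the negation ~(<>[](~q & p) -> [](~q & p)):
1. ~(<>[](~q & p) -> [](~q & p)), 0
2. <>[](~q & p), 0
3. ~[](~q & p), 0
4. [](~q & p), 1
5. ~q & p, 1
6. ~q, 1
7. p, 1
8. ~(~q & p), 2
9. ~p, 2
Accessibility: 0R0, 0R1, 0R2, 1R1, 2R2
The negation has an open branch (countermodel exists).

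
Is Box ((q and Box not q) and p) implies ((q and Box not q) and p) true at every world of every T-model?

Valid

Tableau for the negation not (Box ((q and Box not q) and p) implies ((q and Box not q) and p)):
1. not (Box ((q and Box not q) and p) implies ((q and Box not q) and p)), u
2. Box ((q and Box not q) and p), u
3. not ((q and Box not q) and p), u
4. (q and Box not q) and p, u
5. q and Box not q, u
6. p, u
7. q, u
8. Box not q, u
9. not q, u
Accessibility: uRu
Branch closes: q and not q both at u.
All branches of the negation close; one closing branch shown above.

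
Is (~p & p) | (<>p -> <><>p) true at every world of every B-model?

Tableau for the negation ~((~p & p) | (<>p -> <><>p)):
1. ~((~p & p) | (<>p -> <><>p)), w0
2. ~(~p & p), w0
3. ~(<>p -> <><>p), w0
4. <>p, w0
5. ~<><>p, w0
6. ~<>p, w0
7. ~p, w0
8. p, w1
9. ~<>p, w1
10. ~p, w1
Accessibility: w0Rw0, w0Rw1, w1Rw0, w1Rw1
Branch closes: p and ~p both at w1.
Every branch of the negation's tableau closes; the branch above is one of them.

Valid in B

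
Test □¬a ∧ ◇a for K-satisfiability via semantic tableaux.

No, unsatisfiable

1. □¬a ∧ ◇a, u
2. □¬a, u   [∧-rule on 1]
3. ◇a, u   [∧-rule on 1]
4. a, v   [◇-rule on 3: fresh world v, uRv]
5. ¬a, v   [□-rule on 2 via uRv]
Accessibility: uRv
Branch closes: a and ¬a both at v.
Every branch closes; the branch above is one of them.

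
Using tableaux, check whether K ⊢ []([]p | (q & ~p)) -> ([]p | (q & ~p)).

Tableau for the negation ~([]([]p | (q & ~p)) -> ([]p | (q & ~p))):
1. ~([]([]p | (q & ~p)) -> ([]p | (q & ~p))), u
2. []([]p | (q & ~p)), u   [~->-rule on 1]
3. ~([]p | (q & ~p)), u   [~->-rule on 1]
4. ~[]p, u   [~|-rule on 3]
5. ~(q & ~p), u   [~|-rule on 3]
6. p, u   [~&-rule on 5 (branches; this branch)]
7. ~p, v   [~[]-rule on 4: fresh world v, uRv]
8. []p | (q & ~p), v   [[]-rule on 2 via uRv]
9. q & ~p, v   [|-rule on 8 (branches; this branch)]
10. q, v   [&-rule on 9]
Accessibility: uRv
The negation has an open branch (countermodel exists).

Invalid (countermodel exists)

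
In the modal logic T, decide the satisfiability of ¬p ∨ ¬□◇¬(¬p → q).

Satisfiable

1. ¬p ∨ ¬□◇¬(¬p → q), w0
2. ¬□◇¬(¬p → q), w0
3. ¬◇¬(¬p → q), w1
4. ¬p → q, w1
5. q, w1
Accessibility: w0Rw0, w0Rw1, w1Rw1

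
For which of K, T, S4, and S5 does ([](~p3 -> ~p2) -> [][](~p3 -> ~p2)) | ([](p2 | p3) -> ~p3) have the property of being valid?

S4-tableau for the negation ~(([](~p3 -> ~p2) -> [][](~p3 -> ~p2)) | ([](p2 | p3) -> ~p3)):
1. ~(([](~p3 -> ~p2) -> [][](~p3 -> ~p2)) | ([](p2 | p3) -> ~p3)), w0
2. ~([](~p3 -> ~p2) -> [][](~p3 -> ~p2)), w0   [~|-rule on 1]
3. ~([](p2 | p3) -> ~p3), w0   [~|-rule on 1]
4. [](~p3 -> ~p2), w0   [~->-rule on 2]
5. ~[][](~p3 -> ~p2), w0   [~->-rule on 2]
6. [](p2 | p3), w0   [~->-rule on 3]
7. p3, w0   [~->-rule on 3]
8. ~p3 -> ~p2, w0   [[]-rule on 4 via w0Rw0]
9. p2 | p3, w0   [[]-rule on 6 via w0Rw0]
10. ~p2, w0   [->-rule on 8 (branches; this branch)]
11. ~[](~p3 -> ~p2), w1   [~[]-rule on 5: fresh world w1, w0Rw1]
12. ~p3 -> ~p2, w1   [[]-rule on 4 via w0Rw1]
13. p2 | p3, w1   [[]-rule on 6 via w0Rw1]
14. ~p2, w1   [->-rule on 12 (branches; this branch)]
15. p3, w1   [|-rule on 13 (branches; this branch)]
16. ~(~p3 -> ~p2), w2   [~[]-rule on 11: fresh world w2, w1Rw2]
17. ~p3, w2   [~->-rule on 16]
18. p2, w2   [~->-rule on 16]
19. ~p3 -> ~p2, w2   [[]-rule on 4 via w0Rw2]
20. p2 | p3, w2   [[]-rule on 6 via w0Rw2]
21. ~p2, w2   [->-rule on 19 (branches; this branch)]
Accessibility: w0Rw0, w0Rw1, w0Rw2, w1Rw1, w1Rw2, w2Rw2
Branch closes: p2 and ~p2 both at w2.
Every branch closes (one shown): valid in S4, hence also in S5 (every theorem of S4 is a theorem of S5).
T-tableau for the negation ~(([](~p3 -> ~p2) -> [][](~p3 -> ~p2)) | ([](p2 | p3) -> ~p3)):
1. ~(([](~p3 -> ~p2) -> [][](~p3 -> ~p2)) | ([](p2 | p3) -> ~p3)), w0
2. ~([](~p3 -> ~p2) -> [][](~p3 -> ~p2)), w0   [~|-rule on 1]
3. ~([](p2 | p3) -> ~p3), w0   [~|-rule on 1]
4. [](~p3 -> ~p2), w0   [~->-rule on 2]
5. ~[][](~p3 -> ~p2), w0   [~->-rule on 2]
6. [](p2 | p3), w0   [~->-rule on 3]
7. p3, w0   [~->-rule on 3]
8. ~p3 -> ~p2, w0   [[]-rule on 4 via w0Rw0]
9. p2 | p3, w0   [[]-rule on 6 via w0Rw0]
10. ~p2, w0   [->-rule on 8 (branches; this branch)]
11. ~[](~p3 -> ~p2), w1   [~[]-rule on 5: fresh world w1, w0Rw1]
12. ~p3 -> ~p2, w1   [[]-rule on 4 via w0Rw1]
13. p2 | p3, w1   [[]-rule on 6 via w0Rw1]
14. ~p2, w1   [->-rule on 12 (branches; this branch)]
15. p3, w1   [|-rule on 13 (branches; this branch)]
16. ~(~p3 -> ~p2), w2   [~[]-rule on 11: fresh world w2, w1Rw2]
17. ~p3, w2   [~->-rule on 16]
18. p2, w2   [~->-rule on 16]
Accessibility: w0Rw0, w0Rw1, w1Rw1, w1Rw2, w2Rw2
Complete open branch: countermodel on a T-frame, so not valid in T, nor in K (the same frame is also a K-frame).

S4, S5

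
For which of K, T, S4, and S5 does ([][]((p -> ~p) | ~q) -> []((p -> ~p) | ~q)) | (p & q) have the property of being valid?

T-tableau for the negation ~(([][]((p -> ~p) | ~q) -> []((p -> ~p) | ~q)) | (p & q)):
1. ~(([][]((p -> ~p) | ~q) -> []((p -> ~p) | ~q)) | (p & q)), u
2. ~([][]((p -> ~p) | ~q) -> []((p -> ~p) | ~q)), u   [~|-rule on 1]
3. ~(p & q), u   [~|-rule on 1]
4. [][]((p -> ~p) | ~q), u   [~->-rule on 2]
5. ~[]((p -> ~p) | ~q), u   [~->-rule on 2]
6. []((p -> ~p) | ~q), u   [[]-rule on 4 via uRu]
7. (p -> ~p) | ~q, u   [[]-rule on 6 via uRu]
8. ~q, u   [~&-rule on 3 (branches; this branch)]
9. p -> ~p, u   [|-rule on 7 (branches; this branch)]
10. ~p, u   [->-rule on 9 (branches; this branch)]
11. ~((p -> ~p) | ~q), v   [~[]-rule on 5: fresh world v, uRv]
12. ~(p -> ~p), v   [~|-rule on 11]
13. q, v   [~|-rule on 11]
14. p, v   [~->-rule on 12]
15. []((p -> ~p) | ~q), v   [[]-rule on 4 via uRv]
16. (p -> ~p) | ~q, v   [[]-rule on 6 via uRv]
17. p -> ~p, v   [|-rule on 16 (branches; this branch)]
18. ~p, v   [->-rule on 17 (branches; this branch)]
Accessibility: uRu, uRv, vRv
Branch closes: p and ~p both at v.
Every branch closes (one shown): valid in T, hence also in S4, S5 (every theorem of T is a theorem of S4 and S5).
K-tableau for the negation ~(([][]((p -> ~p) | ~q) -> []((p -> ~p) | ~q)) | (p & q)):
1. ~(([][]((p -> ~p) | ~q) -> []((p -> ~p) | ~q)) | (p & q)), u
2. ~([][]((p -> ~p) | ~q) -> []((p -> ~p) | ~q)), u   [~|-rule on 1]
3. ~(p & q), u   [~|-rule on 1]
4. [][]((p -> ~p) | ~q), u   [~->-rule on 2]
5. ~[]((p -> ~p) | ~q), u   [~->-rule on 2]
6. ~q, u   [~&-rule on 3 (branches; this branch)]
7. ~((p -> ~p) | ~q), v   [~[]-rule on 5: fresh world v, uRv]
8. ~(p -> ~p), v   [~|-rule on 7]
9. q, v   [~|-rule on 7]
10. p, v   [~->-rule on 8]
11. []((p -> ~p) | ~q), v   [[]-rule on 4 via uRv]
Accessibility: uRv
Complete open branch: countermodel on a K-frame, so not valid in K.

T, S4, S5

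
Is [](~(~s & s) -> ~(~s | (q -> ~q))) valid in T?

Invalid (countermodel exists)

Tableau for the negation ~[](~(~s & s) -> ~(~s | (q -> ~q))):
1. ~[](~(~s & s) -> ~(~s | (q -> ~q))), 0
2. ~(~(~s & s) -> ~(~s | (q -> ~q))), 1
3. ~(~s & s), 1
4. ~s | (q -> ~q), 1
5. ~s, 1
6. q -> ~q, 1
7. ~q, 1
Accessibility: 0R0, 0R1, 1R1
The negation has an open branch (countermodel exists).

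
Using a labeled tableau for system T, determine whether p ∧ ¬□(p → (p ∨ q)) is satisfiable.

1. p ∧ ¬□(p → (p ∨ q)), w0
2. p, w0
3. ¬□(p → (p ∨ q)), w0
4. ¬(p → (p ∨ q)), w1
5. p, w1
6. ¬(p ∨ q), w1
7. ¬p, w1
8. ¬q, w1
Accessibility: w0Rw0, w0Rw1, w1Rw1
Branch closes: p and ¬p both at w1.
All branches of the tableau close; one closing branch shown above.

Unsatisfiable (every branch closes)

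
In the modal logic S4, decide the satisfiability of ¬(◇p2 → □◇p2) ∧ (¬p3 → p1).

1. ¬(◇p2 → □◇p2) ∧ (¬p3 → p1), 0
2. ¬(◇p2 → □◇p2), 0
3. ¬p3 → p1, 0
4. ◇p2, 0
5. ¬□◇p2, 0
6. p1, 0
7. p2, 1
8. ¬◇p2, 2
9. ¬p2, 2
Accessibility: 0R0, 0R1, 0R2, 1R1, 2R2

Yes, satisfiable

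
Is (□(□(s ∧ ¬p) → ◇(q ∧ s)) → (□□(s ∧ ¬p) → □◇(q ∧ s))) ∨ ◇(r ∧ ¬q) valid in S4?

Yes, valid

Tableau for the negation ¬((□(□(s ∧ ¬p) → ◇(q ∧ s)) → (□□(s ∧ ¬p) → □◇(q ∧ s))) ∨ ◇(r ∧ ¬q)):
1. ¬((□(□(s ∧ ¬p) → ◇(q ∧ s)) → (□□(s ∧ ¬p) → □◇(q ∧ s))) ∨ ◇(r ∧ ¬q)), u
2. ¬(□(□(s ∧ ¬p) → ◇(q ∧ s)) → (□□(s ∧ ¬p) → □◇(q ∧ s))), u
3. ¬◇(r ∧ ¬q), u
4. □(□(s ∧ ¬p) → ◇(q ∧ s)), u
5. ¬(□□(s ∧ ¬p) → □◇(q ∧ s)), u
6. □□(s ∧ ¬p), u
7. ¬□◇(q ∧ s), u
8. ¬(r ∧ ¬q), u
9. □(s ∧ ¬p) → ◇(q ∧ s), u
10. □(s ∧ ¬p), u
11. s ∧ ¬p, u
12. s, u
13. ¬p, u
14. q, u
15. ◇(q ∧ s), u
16. ¬◇(q ∧ s), v
17. ¬(r ∧ ¬q), v
18. □(s ∧ ¬p) → ◇(q ∧ s), v
19. □(s ∧ ¬p), v
20. s ∧ ¬p, v
21. s, v
22. ¬p, v
23. ¬(q ∧ s), v
24. ¬r, v
25. ◇(q ∧ s), v
26. ¬q, v
27. q ∧ s, w
28. q, w
29. s, w
30. ¬(r ∧ ¬q), w
31. □(s ∧ ¬p) → ◇(q ∧ s), w
32. □(s ∧ ¬p), w
33. s ∧ ¬p, w
34. ¬p, w
35. ◇(q ∧ s), w
36. q ∧ s, x
37. q, x
38. s, x
39. ¬(r ∧ ¬q), x
40. □(s ∧ ¬p) → ◇(q ∧ s), x
41. □(s ∧ ¬p), x
42. s ∧ ¬p, x
43. ¬p, x
44. ¬(q ∧ s), x
45. ◇(q ∧ s), x
46. ¬s, x
Accessibility: uRu, uRv, uRw, uRx, vRv, vRx, wRw, xRx
Branch closes: s and ¬s both at x.
All branches of the negation close; one closing branch shown above.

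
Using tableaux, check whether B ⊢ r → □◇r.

Tableau for the negation ¬(r → □◇r):
1. ¬(r → □◇r), 0
2. r, 0
3. ¬□◇r, 0
4. ¬◇r, 1
5. ¬r, 0
Accessibility: 0R0, 0R1, 1R0, 1R1
Branch closes: r and ¬r both at 0.
All branches of the negation close; one closing branch shown above.

Valid in B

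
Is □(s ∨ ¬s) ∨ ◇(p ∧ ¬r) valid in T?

Valid in T

Tableau for the negation ¬(□(s ∨ ¬s) ∨ ◇(p ∧ ¬r)):
1. ¬(□(s ∨ ¬s) ∨ ◇(p ∧ ¬r)), w0
2. ¬□(s ∨ ¬s), w0
3. ¬◇(p ∧ ¬r), w0
4. ¬(p ∧ ¬r), w0
5. r, w0
6. ¬(s ∨ ¬s), w1
7. ¬s, w1
8. s, w1
Accessibility: w0Rw0, w0Rw1, w1Rw1
Branch closes: s and ¬s both at w1.
Every branch of the negation's tableau closes; the branch above is one of them.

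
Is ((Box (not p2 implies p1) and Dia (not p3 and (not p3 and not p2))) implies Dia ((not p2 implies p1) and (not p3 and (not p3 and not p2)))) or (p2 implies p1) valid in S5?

Tableau for the negation not (((Box (not p2 implies p1) and Dia (not p3 and (not p3 and not p2))) implies Dia ((not p2 implies p1) and (not p3 and (not p3 and not p2)))) or (p2 implies p1)):
1. not (((Box (not p2 implies p1) and Dia (not p3 and (not p3 and not p2))) implies Dia ((not p2 implies p1) and (not p3 and (not p3 and not p2)))) or (p2 implies p1)), w0
2. not ((Box (not p2 implies p1) and Dia (not p3 and (not p3 and not p2))) implies Dia ((not p2 implies p1) and (not p3 and (not p3 and not p2)))), w0
3. not (p2 implies p1), w0
4. Box (not p2 implies p1) and Dia (not p3 and (not p3 and not p2)), w0
5. not Dia ((not p2 implies p1) and (not p3 and (not p3 and not p2))), w0
6. p2, w0
7. not p1, w0
8. Box (not p2 implies p1), w0
9. Dia (not p3 and (not p3 and not p2)), w0
10. not ((not p2 implies p1) and (not p3 and (not p3 and not p2))), w0
11. not p2 implies p1, w0
12. not (not p3 and (not p3 and not p2)), w0
13. not (not p3 and not p2), w0
14. not p3 and (not p3 and not p2), w1
15. not p3, w1
16. not p3 and not p2, w1
17. not p2, w1
18. not ((not p2 implies p1) and (not p3 and (not p3 and not p2))), w1
19. not p2 implies p1, w1
20. not (not p3 and (not p3 and not p2)), w1
21. p1, w1
22. not (not p3 and not p2), w1
23. p2, w1
Accessibility: w0Rw0, w0Rw1, w1Rw0, w1Rw1
Branch closes: p2 and not p2 both at w1.
All branches of the negation close; one closing branch shown above.

Valid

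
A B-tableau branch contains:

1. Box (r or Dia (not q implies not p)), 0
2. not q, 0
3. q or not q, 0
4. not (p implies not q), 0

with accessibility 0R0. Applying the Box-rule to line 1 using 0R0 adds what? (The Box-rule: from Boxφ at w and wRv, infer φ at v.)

r or Dia (not q implies not p), 0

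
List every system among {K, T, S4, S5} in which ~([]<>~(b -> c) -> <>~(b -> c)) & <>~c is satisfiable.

K

T-tableau for the formula:
1. ~([]<>~(b -> c) -> <>~(b -> c)) & <>~c, w0
2. ~([]<>~(b -> c) -> <>~(b -> c)), w0   [&-rule on 1]
3. <>~c, w0   [&-rule on 1]
4. []<>~(b -> c), w0   [~->-rule on 2]
5. ~<>~(b -> c), w0   [~->-rule on 2]
6. <>~(b -> c), w0   [[]-rule on 4 via w0Rw0]
7. b -> c, w0   [~<>-rule on 5 via w0Rw0]
8. c, w0   [->-rule on 7 (branches; this branch)]
9. ~c, w1   [<>-rule on 3: fresh world w1, w0Rw1]
10. <>~(b -> c), w1   [[]-rule on 4 via w0Rw1]
11. b -> c, w1   [~<>-rule on 5 via w0Rw1]
12. ~b, w1   [->-rule on 11 (branches; this branch)]
13. ~(b -> c), w2   [<>-rule on 6: fresh world w2, w0Rw2]
14. b, w2   [~->-rule on 13]
15. ~c, w2   [~->-rule on 13]
16. <>~(b -> c), w2   [[]-rule on 4 via w0Rw2]
17. b -> c, w2   [~<>-rule on 5 via w0Rw2]
18. c, w2   [->-rule on 17 (branches; this branch)]
Accessibility: w0Rw0, w0Rw1, w0Rw2, w1Rw1, w2Rw2
Branch closes: c and ~c both at w2.
Every branch closes (one shown): unsatisfiable in T, hence also in S4, S5 (every S4/S5-frame is a T-frame).
K-tableau for the formula:
1. ~([]<>~(b -> c) -> <>~(b -> c)) & <>~c, w0
2. ~([]<>~(b -> c) -> <>~(b -> c)), w0   [&-rule on 1]
3. <>~c, w0   [&-rule on 1]
4. []<>~(b -> c), w0   [~->-rule on 2]
5. ~<>~(b -> c), w0   [~->-rule on 2]
6. ~c, w1   [<>-rule on 3: fresh world w1, w0Rw1]
7. <>~(b -> c), w1   [[]-rule on 4 via w0Rw1]
8. b -> c, w1   [~<>-rule on 5 via w0Rw1]
9. ~b, w1   [->-rule on 8 (branches; this branch)]
10. ~(b -> c), w2   [<>-rule on 7: fresh world w2, w1Rw2]
11. b, w2   [~->-rule on 10]
12. ~c, w2   [~->-rule on 10]
Accessibility: w0Rw1, w1Rw2
Complete open branch: satisfiable in K.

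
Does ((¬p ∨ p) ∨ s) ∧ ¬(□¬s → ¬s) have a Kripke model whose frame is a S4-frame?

No, unsatisfiable

1. ((¬p ∨ p) ∨ s) ∧ ¬(□¬s → ¬s), u
2. (¬p ∨ p) ∨ s, u
3. ¬(□¬s → ¬s), u
4. □¬s, u
5. s, u
6. ¬s, u
Accessibility: uRu
Branch closes: s and ¬s both at u.
(One branch shown.) All branches close.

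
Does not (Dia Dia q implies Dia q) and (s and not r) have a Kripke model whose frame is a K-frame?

Satisfiable

1. not (Dia Dia q implies Dia q) and (s and not r), u
2. not (Dia Dia q implies Dia q), u
3. s and not r, u
4. Dia Dia q, u
5. not Dia q, u
6. s, u
7. not r, u
8. Dia q, v
9. not q, v
10. q, w
Accessibility: uRv, vRw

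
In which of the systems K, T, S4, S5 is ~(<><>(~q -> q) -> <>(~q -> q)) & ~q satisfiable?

S4-tableau for the formula:
1. ~(<><>(~q -> q) -> <>(~q -> q)) & ~q, 0
2. ~(<><>(~q -> q) -> <>(~q -> q)), 0   [&-rule on 1]
3. ~q, 0   [&-rule on 1]
4. <><>(~q -> q), 0   [~->-rule on 2]
5. ~<>(~q -> q), 0   [~->-rule on 2]
6. ~(~q -> q), 0   [~<>-rule on 5 via 0R0]
7. <>(~q -> q), 1   [<>-rule on 4: fresh world 1, 0R1]
8. ~(~q -> q), 1   [~<>-rule on 5 via 0R1]
9. ~q, 1   [~->-rule on 8]
10. ~q -> q, 2   [<>-rule on 7: fresh world 2, 1R2]
11. ~(~q -> q), 2   [~<>-rule on 5 via 0R2]
12. ~q, 2   [~->-rule on 11]
13. q, 2   [->-rule on 10 (branches; this branch)]
Accessibility: 0R0, 0R1, 0R2, 1R1, 1R2, 2R2
Branch closes: q and ~q both at 2.
Every branch closes (one shown): unsatisfiable in S4, hence also in S5 (every S5-frame is an S4-frame).
T-tableau for the formula:
1. ~(<><>(~q -> q) -> <>(~q -> q)) & ~q, 0
2. ~(<><>(~q -> q) -> <>(~q -> q)), 0   [&-rule on 1]
3. ~q, 0   [&-rule on 1]
4. <><>(~q -> q), 0   [~->-rule on 2]
5. ~<>(~q -> q), 0   [~->-rule on 2]
6. ~(~q -> q), 0   [~<>-rule on 5 via 0R0]
7. <>(~q -> q), 1   [<>-rule on 4: fresh world 1, 0R1]
8. ~(~q -> q), 1   [~<>-rule on 5 via 0R1]
9. ~q, 1   [~->-rule on 8]
10. ~q -> q, 2   [<>-rule on 7: fresh world 2, 1R2]
11. q, 2   [->-rule on 10 (branches; this branch)]
Accessibility: 0R0, 0R1, 1R1, 1R2, 2R2
Complete open branch: satisfiable in T, hence also in K (this T-model is also a K-model).

K, T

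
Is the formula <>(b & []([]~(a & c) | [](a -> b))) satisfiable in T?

1. <>(b & []([]~(a & c) | [](a -> b))), 0
2. b & []([]~(a & c) | [](a -> b)), 1
3. b, 1
4. []([]~(a & c) | [](a -> b)), 1
5. []~(a & c) | [](a -> b), 1
6. [](a -> b), 1
7. a -> b, 1
Accessibility: 0R0, 0R1, 1R1

Satisfiable (open branch found)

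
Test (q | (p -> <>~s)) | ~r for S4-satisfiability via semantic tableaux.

Yes, satisfiable

1. (q | (p -> <>~s)) | ~r, u
2. ~r, u
Accessibility: uRu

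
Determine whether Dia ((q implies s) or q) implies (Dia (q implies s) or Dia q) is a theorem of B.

Tableau for the negation not (Dia ((q implies s) or q) implies (Dia (q implies s) or Dia q)):
1. not (Dia ((q implies s) or q) implies (Dia (q implies s) or Dia q)), w0
2. Dia ((q implies s) or q), w0
3. not (Dia (q implies s) or Dia q), w0
4. not Dia (q implies s), w0
5. not Dia q, w0
6. not (q implies s), w0
7. q, w0
8. not s, w0
9. not q, w0
Accessibility: w0Rw0
Branch closes: q and not q both at w0.
All branches of the negation close; one closing branch shown above.

Valid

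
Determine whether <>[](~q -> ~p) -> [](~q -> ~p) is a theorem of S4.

No, not valid

Tableau for the negation ~(<>[](~q -> ~p) -> [](~q -> ~p)):
1. ~(<>[](~q -> ~p) -> [](~q -> ~p)), w0
2. <>[](~q -> ~p), w0   [~->-rule on 1]
3. ~[](~q -> ~p), w0   [~->-rule on 1]
4. [](~q -> ~p), w1   [<>-rule on 2: fresh world w1, w0Rw1]
5. ~q -> ~p, w1   [[]-rule on 4 via w1Rw1]
6. ~p, w1   [->-rule on 5 (branches; this branch)]
7. ~(~q -> ~p), w2   [~[]-rule on 3: fresh world w2, w0Rw2]
8. ~q, w2   [~->-rule on 7]
9. p, w2   [~->-rule on 7]
Accessibility: w0Rw0, w0Rw1, w0Rw2, w1Rw1, w2Rw2
The negation has an open branch (countermodel exists).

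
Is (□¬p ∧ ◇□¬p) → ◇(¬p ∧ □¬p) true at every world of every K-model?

Tableau for the negation ¬((□¬p ∧ ◇□¬p) → ◇(¬p ∧ □¬p)):
1. ¬((□¬p ∧ ◇□¬p) → ◇(¬p ∧ □¬p)), u
2. □¬p ∧ ◇□¬p, u
3. ¬◇(¬p ∧ □¬p), u
4. □¬p, u
5. ◇□¬p, u
6. □¬p, v
7. ¬(¬p ∧ □¬p), v
8. ¬p, v
9. ¬□¬p, v
10. p, w
11. ¬p, w
Accessibility: uRv, vRw
Branch closes: p and ¬p both at w.
Every branch of the negation's tableau closes; the branch above is one of them.

Valid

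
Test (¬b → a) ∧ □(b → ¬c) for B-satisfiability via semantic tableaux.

1. (¬b → a) ∧ □(b → ¬c), w0
2. ¬b → a, w0
3. □(b → ¬c), w0
4. b → ¬c, w0
5. a, w0
6. ¬c, w0
Accessibility: w0Rw0

Satisfiable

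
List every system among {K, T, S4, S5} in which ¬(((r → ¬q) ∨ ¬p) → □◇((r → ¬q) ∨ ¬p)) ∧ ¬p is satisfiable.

K, T, S4

S4-tableau for the formula:
1. ¬(((r → ¬q) ∨ ¬p) → □◇((r → ¬q) ∨ ¬p)) ∧ ¬p, 0
2. ¬(((r → ¬q) ∨ ¬p) → □◇((r → ¬q) ∨ ¬p)), 0
3. ¬p, 0
4. (r → ¬q) ∨ ¬p, 0
5. ¬□◇((r → ¬q) ∨ ¬p), 0
6. ¬◇((r → ¬q) ∨ ¬p), 1
7. ¬((r → ¬q) ∨ ¬p), 1
8. ¬(r → ¬q), 1
9. p, 1
10. r, 1
11. q, 1
Accessibility: 0R0, 0R1, 1R1
Complete open branch: satisfiable in S4, hence also in K, T (this S4-model is also a K-model and a T-model).
S5-tableau for the formula:
1. ¬(((r → ¬q) ∨ ¬p) → □◇((r → ¬q) ∨ ¬p)) ∧ ¬p, 0
2. ¬(((r → ¬q) ∨ ¬p) → □◇((r → ¬q) ∨ ¬p)), 0
3. ¬p, 0
4. (r → ¬q) ∨ ¬p, 0
5. ¬□◇((r → ¬q) ∨ ¬p), 0
6. r → ¬q, 0
7. ¬q, 0
8. ¬◇((r → ¬q) ∨ ¬p), 1
9. ¬((r → ¬q) ∨ ¬p), 0
10. ¬(r → ¬q), 0
11. p, 0
Accessibility: 0R0, 0R1, 1R0, 1R1
Branch closes: p and ¬p both at 0.
Every branch closes (one shown): unsatisfiable in S5.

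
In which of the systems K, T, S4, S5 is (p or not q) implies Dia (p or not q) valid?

T, S4, S5

K-tableau for the negation not ((p or not q) implies Dia (p or not q)):
1. not ((p or not q) implies Dia (p or not q)), u
2. p or not q, u
3. not Dia (p or not q), u
4. not q, u
Complete open branch: countermodel on a K-frame, so not valid in K.
T-tableau for the negation not ((p or not q) implies Dia (p or not q)):
1. not ((p or not q) implies Dia (p or not q)), u
2. p or not q, u
3. not Dia (p or not q), u
4. not (p or not q), u
5. not p, u
6. q, u
7. not q, u
Accessibility: uRu
Branch closes: q and not q both at u.
Every branch closes (one shown): valid in T, hence also in S4, S5 (every theorem of T is a theorem of S4 and S5).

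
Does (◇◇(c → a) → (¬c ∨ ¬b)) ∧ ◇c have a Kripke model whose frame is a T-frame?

1. (◇◇(c → a) → (¬c ∨ ¬b)) ∧ ◇c, w0
2. ◇◇(c → a) → (¬c ∨ ¬b), w0
3. ◇c, w0
4. ¬c ∨ ¬b, w0
5. ¬b, w0
6. c, w1
Accessibility: w0Rw0, w0Rw1, w1Rw1

Yes, satisfiable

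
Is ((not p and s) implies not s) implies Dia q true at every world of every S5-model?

Tableau for the negation not (((not p and s) implies not s) implies Dia q):
1. not (((not p and s) implies not s) implies Dia q), 0
2. (not p and s) implies not s, 0
3. not Dia q, 0
4. not q, 0
5. not s, 0
Accessibility: 0R0
The negation has an open branch (countermodel exists).

No, not valid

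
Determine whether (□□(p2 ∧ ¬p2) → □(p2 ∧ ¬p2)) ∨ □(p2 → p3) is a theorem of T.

Yes, valid

Tableau for the negation ¬((□□(p2 ∧ ¬p2) → □(p2 ∧ ¬p2)) ∨ □(p2 → p3)):
1. ¬((□□(p2 ∧ ¬p2) → □(p2 ∧ ¬p2)) ∨ □(p2 → p3)), 0
2. ¬(□□(p2 ∧ ¬p2) → □(p2 ∧ ¬p2)), 0   [¬∨-rule on 1]
3. ¬□(p2 → p3), 0   [¬∨-rule on 1]
4. □□(p2 ∧ ¬p2), 0   [¬→-rule on 2]
5. ¬□(p2 ∧ ¬p2), 0   [¬→-rule on 2]
6. □(p2 ∧ ¬p2), 0   [□-rule on 4 via 0R0]
7. p2 ∧ ¬p2, 0   [□-rule on 6 via 0R0]
8. p2, 0   [∧-rule on 7]
9. ¬p2, 0   [∧-rule on 7]
Accessibility: 0R0
Branch closes: p2 and ¬p2 both at 0.
Every branch of the negation's tableau closes; the branch above is one of them.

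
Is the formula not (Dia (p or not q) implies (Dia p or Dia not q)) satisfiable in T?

No, unsatisfiable

1. not (Dia (p or not q) implies (Dia p or Dia not q)), 0
2. Dia (p or not q), 0   [neg-implies-rule on 1]
3. not (Dia p or Dia not q), 0   [neg-implies-rule on 1]
4. not Dia p, 0   [neg-or-rule on 3]
5. not Dia not q, 0   [neg-or-rule on 3]
6. not p, 0   [neg-Dia-rule on 4 via 0R0]
7. q, 0   [neg-Dia-rule on 5 via 0R0]
8. p or not q, 1   [Dia-rule on 2: fresh world 1, 0R1]
9. not p, 1   [neg-Dia-rule on 4 via 0R1]
10. q, 1   [neg-Dia-rule on 5 via 0R1]
11. not q, 1   [or-rule on 8 (branches; this branch)]
Accessibility: 0R0, 0R1, 1R1
Branch closes: q and not q both at 1.
(One branch shown.) All branches close.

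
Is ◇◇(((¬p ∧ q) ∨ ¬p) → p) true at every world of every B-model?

Not valid

Tableau for the negation ¬◇◇(((¬p ∧ q) ∨ ¬p) → p):
1. ¬◇◇(((¬p ∧ q) ∨ ¬p) → p), u
2. ¬◇(((¬p ∧ q) ∨ ¬p) → p), u
3. ¬(((¬p ∧ q) ∨ ¬p) → p), u
4. (¬p ∧ q) ∨ ¬p, u
5. ¬p, u
Accessibility: uRu
The negation has an open branch (countermodel exists).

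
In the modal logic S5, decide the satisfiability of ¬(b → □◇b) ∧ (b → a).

No, unsatisfiable

1. ¬(b → □◇b) ∧ (b → a), u
2. ¬(b → □◇b), u
3. b → a, u
4. b, u
5. ¬□◇b, u
6. a, u
7. ¬◇b, v
8. ¬b, u
Accessibility: uRu, uRv, vRu, vRv
Branch closes: b and ¬b both at u.
Every branch closes; the branch above is one of them.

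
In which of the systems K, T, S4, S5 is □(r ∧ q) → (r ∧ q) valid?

K-tableau for the negation ¬(□(r ∧ q) → (r ∧ q)):
1. ¬(□(r ∧ q) → (r ∧ q)), 0
2. □(r ∧ q), 0
3. ¬(r ∧ q), 0
4. ¬q, 0
Complete open branch: countermodel on a K-frame, so not valid in K.
T-tableau for the negation ¬(□(r ∧ q) → (r ∧ q)):
1. ¬(□(r ∧ q) → (r ∧ q)), 0
2. □(r ∧ q), 0
3. ¬(r ∧ q), 0
4. r ∧ q, 0
5. r, 0
6. q, 0
7. ¬q, 0
Accessibility: 0R0
Branch closes: q and ¬q both at 0.
Every branch closes (one shown): valid in T, hence also in S4, S5 (every theorem of T is a theorem of S4 and S5).

T, S4, S5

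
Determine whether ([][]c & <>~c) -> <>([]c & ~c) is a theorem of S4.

Valid

Tableau for the negation ~(([][]c & <>~c) -> <>([]c & ~c)):
1. ~(([][]c & <>~c) -> <>([]c & ~c)), u
2. [][]c & <>~c, u
3. ~<>([]c & ~c), u
4. [][]c, u
5. <>~c, u
6. ~([]c & ~c), u
7. []c, u
8. c, u
9. ~c, v
10. ~([]c & ~c), v
11. []c, v
12. c, v
Accessibility: uRu, uRv, vRv
Branch closes: c and ~c both at v.
All branches of the negation close; one closing branch shown above.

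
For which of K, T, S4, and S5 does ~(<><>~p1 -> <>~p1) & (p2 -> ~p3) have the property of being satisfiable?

T-tableau for the formula:
1. ~(<><>~p1 -> <>~p1) & (p2 -> ~p3), 0
2. ~(<><>~p1 -> <>~p1), 0
3. p2 -> ~p3, 0
4. <><>~p1, 0
5. ~<>~p1, 0
6. p1, 0
7. ~p3, 0
8. <>~p1, 1
9. p1, 1
10. ~p1, 2
Accessibility: 0R0, 0R1, 1R1, 1R2, 2R2
Complete open branch: satisfiable in T, hence also in K (this T-model is also a K-model).
S4-tableau for the formula:
1. ~(<><>~p1 -> <>~p1) & (p2 -> ~p3), 0
2. ~(<><>~p1 -> <>~p1), 0
3. p2 -> ~p3, 0
4. <><>~p1, 0
5. ~<>~p1, 0
6. p1, 0
7. ~p3, 0
8. <>~p1, 1
9. p1, 1
10. ~p1, 2
11. p1, 2
Accessibility: 0R0, 0R1, 0R2, 1R1, 1R2, 2R2
Branch closes: p1 and ~p1 both at 2.
Every branch closes (one shown): unsatisfiable in S4, hence also in S5 (every S5-frame is an S4-frame).

K, T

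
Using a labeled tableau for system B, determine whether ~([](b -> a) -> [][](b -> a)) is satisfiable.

1. ~([](b -> a) -> [][](b -> a)), u
2. [](b -> a), u
3. ~[][](b -> a), u
4. b -> a, u
5. a, u
6. ~[](b -> a), v
7. b -> a, v
8. a, v
9. ~(b -> a), w
10. b, w
11. ~a, w
Accessibility: uRu, uRv, vRu, vRv, vRw, wRv, wRw

Satisfiable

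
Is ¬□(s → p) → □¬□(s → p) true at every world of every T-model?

Tableau for the negation ¬(¬□(s → p) → □¬□(s → p)):
1. ¬(¬□(s → p) → □¬□(s → p)), w0
2. ¬□(s → p), w0
3. ¬□¬□(s → p), w0
4. ¬(s → p), w1
5. s, w1
6. ¬p, w1
7. □(s → p), w2
8. s → p, w2
9. p, w2
Accessibility: w0Rw0, w0Rw1, w0Rw2, w1Rw1, w2Rw2
The negation has an open branch (countermodel exists).

No, not valid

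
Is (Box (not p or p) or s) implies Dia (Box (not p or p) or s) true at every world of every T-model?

Tableau for the negation not ((Box (not p or p) or s) implies Dia (Box (not p or p) or s)):
1. not ((Box (not p or p) or s) implies Dia (Box (not p or p) or s)), u
2. Box (not p or p) or s, u   [neg-implies-rule on 1]
3. not Dia (Box (not p or p) or s), u   [neg-implies-rule on 1]
4. not (Box (not p or p) or s), u   [neg-Dia-rule on 3 via uRu]
5. not Box (not p or p), u   [neg-or-rule on 4]
6. not s, u   [neg-or-rule on 4]
7. Box (not p or p), u   [or-rule on 2 (branches; this branch)]
8. not p or p, u   [Box-rule on 7 via uRu]
9. p, u   [or-rule on 8 (branches; this branch)]
10. not (not p or p), v   [neg-Box-rule on 5: fresh world v, uRv]
11. p, v   [neg-or-rule on 10]
12. not p, v   [neg-or-rule on 10]
Accessibility: uRu, uRv, vRv
Branch closes: p and not p both at v.
Every branch of the negation's tableau closes; the branch above is one of them.

Valid in T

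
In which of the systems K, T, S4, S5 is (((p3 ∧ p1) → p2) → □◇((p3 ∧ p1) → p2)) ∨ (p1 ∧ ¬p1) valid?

S5-tableau for the negation ¬((((p3 ∧ p1) → p2) → □◇((p3 ∧ p1) → p2)) ∨ (p1 ∧ ¬p1)):
1. ¬((((p3 ∧ p1) → p2) → □◇((p3 ∧ p1) → p2)) ∨ (p1 ∧ ¬p1)), 0
2. ¬(((p3 ∧ p1) → p2) → □◇((p3 ∧ p1) → p2)), 0
3. ¬(p1 ∧ ¬p1), 0
4. (p3 ∧ p1) → p2, 0
5. ¬□◇((p3 ∧ p1) → p2), 0
6. p1, 0
7. ¬(p3 ∧ p1), 0
8. ¬p3, 0
9. ¬◇((p3 ∧ p1) → p2), 1
10. ¬((p3 ∧ p1) → p2), 0
11. p3 ∧ p1, 0
12. ¬p2, 0
13. p3, 0
Accessibility: 0R0, 0R1, 1R0, 1R1
Branch closes: p3 and ¬p3 both at 0.
Every branch closes (one shown): valid in S5.
S4-tableau for the negation ¬((((p3 ∧ p1) → p2) → □◇((p3 ∧ p1) → p2)) ∨ (p1 ∧ ¬p1)):
1. ¬((((p3 ∧ p1) → p2) → □◇((p3 ∧ p1) → p2)) ∨ (p1 ∧ ¬p1)), 0
2. ¬(((p3 ∧ p1) → p2) → □◇((p3 ∧ p1) → p2)), 0
3. ¬(p1 ∧ ¬p1), 0
4. (p3 ∧ p1) → p2, 0
5. ¬□◇((p3 ∧ p1) → p2), 0
6. p1, 0
7. p2, 0
8. ¬◇((p3 ∧ p1) → p2), 1
9. ¬((p3 ∧ p1) → p2), 1
10. p3 ∧ p1, 1
11. ¬p2, 1
12. p3, 1
13. p1, 1
Accessibility: 0R0, 0R1, 1R1
Complete open branch: countermodel on an S4-frame, so not valid in S4, nor in K, T (the same frame is also a K-frame and a T-frame).

S5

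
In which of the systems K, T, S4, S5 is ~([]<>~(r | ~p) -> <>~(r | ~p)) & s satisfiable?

K-tableau for the formula:
1. ~([]<>~(r | ~p) -> <>~(r | ~p)) & s, 0
2. ~([]<>~(r | ~p) -> <>~(r | ~p)), 0
3. s, 0
4. []<>~(r | ~p), 0
5. ~<>~(r | ~p), 0
Complete open branch: satisfiable in K.
T-tableau for the formula:
1. ~([]<>~(r | ~p) -> <>~(r | ~p)) & s, 0
2. ~([]<>~(r | ~p) -> <>~(r | ~p)), 0
3. s, 0
4. []<>~(r | ~p), 0
5. ~<>~(r | ~p), 0
6. <>~(r | ~p), 0
7. r | ~p, 0
8. ~p, 0
9. ~(r | ~p), 1
10. ~r, 1
11. p, 1
12. <>~(r | ~p), 1
13. r | ~p, 1
14. ~p, 1
Accessibility: 0R0, 0R1, 1R1
Branch closes: p and ~p both at 1.
Every branch closes (one shown): unsatisfiable in T, hence also in S4, S5 (every S4/S5-frame is a T-frame).

K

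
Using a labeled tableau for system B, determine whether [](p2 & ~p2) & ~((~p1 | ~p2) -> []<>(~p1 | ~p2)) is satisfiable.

1. [](p2 & ~p2) & ~((~p1 | ~p2) -> []<>(~p1 | ~p2)), w0
2. [](p2 & ~p2), w0
3. ~((~p1 | ~p2) -> []<>(~p1 | ~p2)), w0
4. ~p1 | ~p2, w0
5. ~[]<>(~p1 | ~p2), w0
6. p2 & ~p2, w0
7. p2, w0
8. ~p2, w0
Accessibility: w0Rw0
Branch closes: p2 and ~p2 both at w0.
Every branch closes; the branch above is one of them.

Unsatisfiable (every branch closes)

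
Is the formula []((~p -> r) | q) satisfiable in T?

Satisfiable

1. []((~p -> r) | q), 0
2. (~p -> r) | q, 0
3. q, 0
Accessibility: 0R0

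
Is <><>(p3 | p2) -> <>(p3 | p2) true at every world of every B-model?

Tableau for the negation ~(<><>(p3 | p2) -> <>(p3 | p2)):
1. ~(<><>(p3 | p2) -> <>(p3 | p2)), u
2. <><>(p3 | p2), u
3. ~<>(p3 | p2), u
4. ~(p3 | p2), u
5. ~p3, u
6. ~p2, u
7. <>(p3 | p2), v
8. ~(p3 | p2), v
9. ~p3, v
10. ~p2, v
11. p3 | p2, w
12. p2, w
Accessibility: uRu, uRv, vRu, vRv, vRw, wRv, wRw
The negation has an open branch (countermodel exists).

Invalid (countermodel exists)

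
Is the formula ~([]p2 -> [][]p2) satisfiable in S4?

1. ~([]p2 -> [][]p2), w0
2. []p2, w0
3. ~[][]p2, w0
4. p2, w0
5. ~[]p2, w1
6. p2, w1
7. ~p2, w2
8. p2, w2
Accessibility: w0Rw0, w0Rw1, w0Rw2, w1Rw1, w1Rw2, w2Rw2
Branch closes: p2 and ~p2 both at w2.
(One branch shown.) All branches close.

No, unsatisfiable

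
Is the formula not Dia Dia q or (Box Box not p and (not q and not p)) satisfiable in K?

1. not Dia Dia q or (Box Box not p and (not q and not p)), 0
2. Box Box not p and (not q and not p), 0   [or-rule on 1 (branches; this branch)]
3. Box Box not p, 0   [and-rule on 2]
4. not q and not p, 0   [and-rule on 2]
5. not q, 0   [and-rule on 4]
6. not p, 0   [and-rule on 4]

Yes, satisfiable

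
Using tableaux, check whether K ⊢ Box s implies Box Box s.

Tableau for the negation not (Box s implies Box Box s):
1. not (Box s implies Box Box s), 0
2. Box s, 0
3. not Box Box s, 0
4. not Box s, 1
5. s, 1
6. not s, 2
Accessibility: 0R1, 1R2
The negation has an open branch (countermodel exists).

Not valid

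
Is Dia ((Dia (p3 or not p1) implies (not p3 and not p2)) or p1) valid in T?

Invalid (countermodel exists)

Tableau for the negation not Dia ((Dia (p3 or not p1) implies (not p3 and not p2)) or p1):
1. not Dia ((Dia (p3 or not p1) implies (not p3 and not p2)) or p1), 0
2. not ((Dia (p3 or not p1) implies (not p3 and not p2)) or p1), 0   [neg-Dia-rule on 1 via 0R0]
3. not (Dia (p3 or not p1) implies (not p3 and not p2)), 0   [neg-or-rule on 2]
4. not p1, 0   [neg-or-rule on 2]
5. Dia (p3 or not p1), 0   [neg-implies-rule on 3]
6. not (not p3 and not p2), 0   [neg-implies-rule on 3]
7. p2, 0   [neg-and-rule on 6 (branches; this branch)]
8. p3 or not p1, 1   [Dia-rule on 5: fresh world 1, 0R1]
9. not ((Dia (p3 or not p1) implies (not p3 and not p2)) or p1), 1   [neg-Dia-rule on 1 via 0R1]
10. not (Dia (p3 or not p1) implies (not p3 and not p2)), 1   [neg-or-rule on 9]
11. not p1, 1   [neg-or-rule on 9]
12. Dia (p3 or not p1), 1   [neg-implies-rule on 10]
13. not (not p3 and not p2), 1   [neg-implies-rule on 10]
14. p2, 1   [neg-and-rule on 13 (branches; this branch)]
15. p3 or not p1, 2   [Dia-rule on 12: fresh world 2, 1R2]
16. not p1, 2   [or-rule on 15 (branches; this branch)]
Accessibility: 0R0, 0R1, 1R1, 1R2, 2R2
The negation has an open branch (countermodel exists).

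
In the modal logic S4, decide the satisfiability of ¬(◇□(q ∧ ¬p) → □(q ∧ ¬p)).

1. ¬(◇□(q ∧ ¬p) → □(q ∧ ¬p)), u
2. ◇□(q ∧ ¬p), u
3. ¬□(q ∧ ¬p), u
4. □(q ∧ ¬p), v
5. q ∧ ¬p, v
6. q, v
7. ¬p, v
8. ¬(q ∧ ¬p), w
9. p, w
Accessibility: uRu, uRv, uRw, vRv, wRw

Satisfiable (open branch found)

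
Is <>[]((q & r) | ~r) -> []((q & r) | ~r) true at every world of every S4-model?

Invalid (countermodel exists)

Tableau for the negation ~(<>[]((q & r) | ~r) -> []((q & r) | ~r)):
1. ~(<>[]((q & r) | ~r) -> []((q & r) | ~r)), w0
2. <>[]((q & r) | ~r), w0
3. ~[]((q & r) | ~r), w0
4. []((q & r) | ~r), w1
5. (q & r) | ~r, w1
6. ~r, w1
7. ~((q & r) | ~r), w2
8. ~(q & r), w2
9. r, w2
10. ~q, w2
Accessibility: w0Rw0, w0Rw1, w0Rw2, w1Rw1, w2Rw2
The negation has an open branch (countermodel exists).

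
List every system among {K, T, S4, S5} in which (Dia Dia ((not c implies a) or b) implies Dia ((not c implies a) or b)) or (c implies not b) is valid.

T, S4, S5

K-tableau for the negation not ((Dia Dia ((not c implies a) or b) implies Dia ((not c implies a) or b)) or (c implies not b)):
1. not ((Dia Dia ((not c implies a) or b) implies Dia ((not c implies a) or b)) or (c implies not b)), w0
2. not (Dia Dia ((not c implies a) or b) implies Dia ((not c implies a) or b)), w0
3. not (c implies not b), w0
4. Dia Dia ((not c implies a) or b), w0
5. not Dia ((not c implies a) or b), w0
6. c, w0
7. b, w0
8. Dia ((not c implies a) or b), w1
9. not ((not c implies a) or b), w1
10. not (not c implies a), w1
11. not b, w1
12. not c, w1
13. not a, w1
14. (not c implies a) or b, w2
15. b, w2
Accessibility: w0Rw1, w1Rw2
Complete open branch: countermodel on a K-frame, so not valid in K.
T-tableau for the negation not ((Dia Dia ((not c implies a) or b) implies Dia ((not c implies a) or b)) or (c implies not b)):
1. not ((Dia Dia ((not c implies a) or b) implies Dia ((not c implies a) or b)) or (c implies not b)), w0
2. not (Dia Dia ((not c implies a) or b) implies Dia ((not c implies a) or b)), w0
3. not (c implies not b), w0
4. Dia Dia ((not c implies a) or b), w0
5. not Dia ((not c implies a) or b), w0
6. c, w0
7. b, w0
8. not ((not c implies a) or b), w0
9. not (not c implies a), w0
10. not b, w0
Accessibility: w0Rw0
Branch closes: b and not b both at w0.
Every branch closes (one shown): valid in T, hence also in S4, S5 (every theorem of T is a theorem of S4 and S5).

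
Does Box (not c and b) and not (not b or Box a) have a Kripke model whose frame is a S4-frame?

1. Box (not c and b) and not (not b or Box a), 0
2. Box (not c and b), 0
3. not (not b or Box a), 0
4. b, 0
5. not Box a, 0
6. not c and b, 0
7. not c, 0
8. not a, 1
9. not c and b, 1
10. not c, 1
11. b, 1
Accessibility: 0R0, 0R1, 1R1

Satisfiable (open branch found)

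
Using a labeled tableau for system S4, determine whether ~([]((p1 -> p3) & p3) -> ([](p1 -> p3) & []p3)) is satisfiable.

No, unsatisfiable

1. ~([]((p1 -> p3) & p3) -> ([](p1 -> p3) & []p3)), 0
2. []((p1 -> p3) & p3), 0
3. ~([](p1 -> p3) & []p3), 0
4. (p1 -> p3) & p3, 0
5. p1 -> p3, 0
6. p3, 0
7. ~[](p1 -> p3), 0
8. ~(p1 -> p3), 1
9. p1, 1
10. ~p3, 1
11. (p1 -> p3) & p3, 1
12. p1 -> p3, 1
13. p3, 1
Accessibility: 0R0, 0R1, 1R1
Branch closes: p3 and ~p3 both at 1.
Every branch closes; the branch above is one of them.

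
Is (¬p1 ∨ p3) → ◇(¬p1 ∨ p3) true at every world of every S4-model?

Tableau for the negation ¬((¬p1 ∨ p3) → ◇(¬p1 ∨ p3)):
1. ¬((¬p1 ∨ p3) → ◇(¬p1 ∨ p3)), 0
2. ¬p1 ∨ p3, 0
3. ¬◇(¬p1 ∨ p3), 0
4. ¬(¬p1 ∨ p3), 0
5. p1, 0
6. ¬p3, 0
7. p3, 0
Accessibility: 0R0
Branch closes: p3 and ¬p3 both at 0.
Every branch of the negation's tableau closes; the branch above is one of them.

Valid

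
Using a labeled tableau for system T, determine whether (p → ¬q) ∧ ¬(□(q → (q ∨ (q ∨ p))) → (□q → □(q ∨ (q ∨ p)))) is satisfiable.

Unsatisfiable (every branch closes)

1. (p → ¬q) ∧ ¬(□(q → (q ∨ (q ∨ p))) → (□q → □(q ∨ (q ∨ p)))), u
2. p → ¬q, u
3. ¬(□(q → (q ∨ (q ∨ p))) → (□q → □(q ∨ (q ∨ p)))), u
4. □(q → (q ∨ (q ∨ p))), u
5. ¬(□q → □(q ∨ (q ∨ p))), u
6. □q, u
7. ¬□(q ∨ (q ∨ p)), u
8. q → (q ∨ (q ∨ p)), u
9. q, u
10. ¬p, u
11. q ∨ (q ∨ p), u
12. q ∨ p, u
13. ¬(q ∨ (q ∨ p)), v
14. ¬q, v
15. ¬(q ∨ p), v
16. ¬p, v
17. q → (q ∨ (q ∨ p)), v
18. q, v
Accessibility: uRu, uRv, vRv
Branch closes: q and ¬q both at v.
Every branch closes; the branch above is one of them.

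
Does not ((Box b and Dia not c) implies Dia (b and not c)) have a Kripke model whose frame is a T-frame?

Unsatisfiable

1. not ((Box b and Dia not c) implies Dia (b and not c)), w0
2. Box b and Dia not c, w0
3. not Dia (b and not c), w0
4. Box b, w0
5. Dia not c, w0
6. not (b and not c), w0
7. b, w0
8. c, w0
9. not c, w1
10. not (b and not c), w1
11. b, w1
12. c, w1
Accessibility: w0Rw0, w0Rw1, w1Rw1
Branch closes: c and not c both at w1.
Every branch closes; the branch above is one of them.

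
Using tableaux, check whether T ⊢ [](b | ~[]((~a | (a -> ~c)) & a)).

Invalid (countermodel exists)

Tableau for the negation ~[](b | ~[]((~a | (a -> ~c)) & a)):
1. ~[](b | ~[]((~a | (a -> ~c)) & a)), w0
2. ~(b | ~[]((~a | (a -> ~c)) & a)), w1   [~[]-rule on 1: fresh world w1, w0Rw1]
3. ~b, w1   [~|-rule on 2]
4. []((~a | (a -> ~c)) & a), w1   [~|-rule on 2]
5. (~a | (a -> ~c)) & a, w1   [[]-rule on 4 via w1Rw1]
6. ~a | (a -> ~c), w1   [&-rule on 5]
7. a, w1   [&-rule on 5]
8. a -> ~c, w1   [|-rule on 6 (branches; this branch)]
9. ~c, w1   [->-rule on 8 (branches; this branch)]
Accessibility: w0Rw0, w0Rw1, w1Rw1
The negation has an open branch (countermodel exists).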